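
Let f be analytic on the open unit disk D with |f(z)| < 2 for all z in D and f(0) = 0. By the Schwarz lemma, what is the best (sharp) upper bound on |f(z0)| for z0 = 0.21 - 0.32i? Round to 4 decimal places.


Step 1: g = f/2 maps D -> D with g(0) = 0, so by the Schwarz lemma |g(z)| <= |z|, i.e. |f(z)| <= 2|z|; this is sharp (f(z) = 2z).
Step 2: |z0|^2 = 0.21^2 + (-0.32)^2 = 0.1465
Step 3: |z0| = sqrt(0.1465) = 0.382753
Step 4: Best bound = 2 * |z0| = 2 * 0.382753 = 0.7655

0.7655


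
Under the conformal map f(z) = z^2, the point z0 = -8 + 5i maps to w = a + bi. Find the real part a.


Step 1: z0 = -8 + 5i
Step 2: z0^2 = (-8)^2 - 5^2 - 80i
Step 3: real part = 64 - 25 = 39

39


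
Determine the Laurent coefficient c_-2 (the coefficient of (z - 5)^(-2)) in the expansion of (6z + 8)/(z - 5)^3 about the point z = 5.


Step 1: Write the numerator in powers of (z - 5): 6z + 8 = 6(z - 5) + (6*5 + 8) = 6(z - 5) + 38
Step 2: Divide by (z - 5)^3: f(z) = 38(z - 5)^(-3) + 6(z - 5)^(-2)
Step 3: This finite sum is the Laurent series of f about z = 5.
Step 4: Coefficient of (z - 5)^(-2) = coefficient of (z - 5) in the re-centred numerator = 6

6


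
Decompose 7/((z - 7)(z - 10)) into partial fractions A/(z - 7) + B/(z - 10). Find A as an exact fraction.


Step 1: Multiply both sides by (z - 7) and set z = 7
Step 2: A = 7 / (7 - 10)
Step 3: A = 7 / (-3)
Step 4: A = -7/3

-7/3


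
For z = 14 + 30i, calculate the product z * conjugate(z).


Step 1: conj(z) = 14 - 30i
Step 2: z * conj(z) = 14^2 + 30^2
Step 3: = 196 + 900 = 1096

1096


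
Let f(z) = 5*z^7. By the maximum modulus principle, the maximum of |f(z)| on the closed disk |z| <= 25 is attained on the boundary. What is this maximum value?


Step 1: On |z| = 25, |f(z)| = 5 * |z|^7 = 5 * 25^7
Step 2: By maximum modulus principle, maximum is on boundary.
Step 3: Maximum = 5 * 6103515625 = 30517578125

30517578125


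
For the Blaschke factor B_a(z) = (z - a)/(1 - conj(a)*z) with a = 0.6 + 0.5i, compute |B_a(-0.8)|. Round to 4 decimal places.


Step 1: Numerator z0 - a = -0.8 - (0.6 + 0.5i) = -1.4 - 0.5i
Step 2: Denominator 1 - conj(a)*z0 = 1 - (0.6 - 0.5i)*(-0.8) = 1.48 - 0.4i
Step 3: |z0 - a|^2 = (-1.4)^2 + (-0.5)^2 = 2.21; |1 - conj(a)*z0|^2 = 1.48^2 + (-0.4)^2 = 2.3504
Step 4: |B_a(-0.8)| = sqrt(2.21 / 2.3504) = sqrt(0.940265)
Step 5: = 0.9697

0.9697


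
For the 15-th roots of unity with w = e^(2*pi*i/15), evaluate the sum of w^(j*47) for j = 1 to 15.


Step 1: The sum sum_{j=1}^{n} w^(k*j) equals n if n | k, else 0.
Step 2: Here n = 15, k = 47
Step 3: Does n divide k? 15 | 47 -> False
Step 4: Sum = 0

0


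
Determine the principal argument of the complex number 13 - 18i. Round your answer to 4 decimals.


Step 1: z = 13 - 18i
Step 2: arg(z) = atan2(-18, 13)
Step 3: arg(z) = -0.9453

-0.9453


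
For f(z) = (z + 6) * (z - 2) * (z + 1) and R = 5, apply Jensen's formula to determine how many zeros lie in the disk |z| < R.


Jensen's formula: (1/2pi)*integral log|f(Re^it)|dt = log|f(0)| + sum_{|a_k|<R} log(R/|a_k|)
Step 1: f(0) = 6 * (-2) * 1 = -12
Step 2: log|f(0)| = log|-6| + log|2| + log|-1| = 2.4849
Step 3: Zeros inside |z| < 5: 2, -1
Step 4: Jensen sum = log(5/2) + log(5/1) = 2.5257
Step 5: n(R) = number of terms in the Jensen sum = count of zeros inside |z| < 5 = 2

2


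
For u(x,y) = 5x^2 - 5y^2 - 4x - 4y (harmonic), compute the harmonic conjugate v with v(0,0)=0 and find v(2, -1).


Step 1: v_x = -u_y = 10y + 4
Step 2: v_y = u_x = 10x - 4
Step 3: v = 10xy + 4x - 4y + C
Step 4: v(0,0) = 0 => C = 0
Step 5: v(2, -1) = -8

-8


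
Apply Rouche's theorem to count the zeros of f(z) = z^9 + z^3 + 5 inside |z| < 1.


Step 1: On |z| = 1 the three terms have sizes |z^9| = 1^9 = 1, |z^3| = 1^3 = 1, |5| = 5
Step 2: The dominant term is g(z) = 5; let h(z) = z^9 + z^3 so f = g + h
Step 3: On |z| = 1: |g| = 5 and |h| <= 1 + 1 = 2
Step 4: Since 5 > 2, |h| < |g| on |z| = 1, so by Rouche f has the same number of zeros as g inside |z| < 1
Step 5: g(z) = 5 is a nonzero constant with no zeros inside |z| < 1. Answer = 0

0


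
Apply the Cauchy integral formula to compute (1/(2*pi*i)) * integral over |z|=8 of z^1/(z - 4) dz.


Step 1: f(z) = z^1, a = 4 is inside |z| = 8
Step 2: By Cauchy integral formula: (1/(2pi*i)) * integral = f(a)
Step 3: f(4) = 4^1 = 4

4


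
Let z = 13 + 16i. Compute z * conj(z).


Step 1: conj(z) = 13 - 16i
Step 2: z * conj(z) = 13^2 + 16^2
Step 3: = 169 + 256 = 425

425


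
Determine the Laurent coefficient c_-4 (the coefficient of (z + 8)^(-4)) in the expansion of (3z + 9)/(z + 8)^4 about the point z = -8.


Step 1: Write the numerator in powers of (z + 8): 3z + 9 = 3(z + 8) + (3*(-8) + 9) = 3(z + 8) - 15
Step 2: Divide by (z + 8)^4: f(z) = -15(z + 8)^(-4) + 3(z + 8)^(-3)
Step 3: This finite sum is the Laurent series of f about z = -8.
Step 4: Coefficient of (z + 8)^(-4) = 3*(-8) + 9 = -15

-15


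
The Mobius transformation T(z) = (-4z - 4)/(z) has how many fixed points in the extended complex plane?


Step 1: Fixed points satisfy T(z) = z
Step 2: z^2 + 4z + 4 = 0
Step 3: Discriminant = 4^2 - 4*1*4 = 0
Step 4: Number of fixed points = 1

1


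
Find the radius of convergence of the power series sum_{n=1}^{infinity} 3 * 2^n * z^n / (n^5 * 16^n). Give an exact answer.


Step 1: General term a_n = 3 * 2^n / (n^5 * 16^n)
Step 2: By the root test, |a_n|^(1/n) = 3^(1/n) * 2 / (n^(5/n) * 16) -> 2/16 as n -> infinity (since 3^(1/n) -> 1 and n^(5/n) -> 1)
Step 3: R = 1/lim|a_n|^(1/n) = 16/2 = 8

8


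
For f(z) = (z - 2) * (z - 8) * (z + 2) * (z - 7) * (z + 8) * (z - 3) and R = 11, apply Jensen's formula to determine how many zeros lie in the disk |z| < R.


Jensen's formula: (1/2pi)*integral log|f(Re^it)|dt = log|f(0)| + sum_{|a_k|<R} log(R/|a_k|)
Step 1: f(0) = (-2) * (-8) * 2 * (-7) * 8 * (-3) = 5376
Step 2: log|f(0)| = log|2| + log|8| + log|-2| + log|7| + log|-8| + log|3| = 8.5897
Step 3: Zeros inside |z| < 11: 2, 8, -2, 7, -8, 3
Step 4: Jensen sum = log(11/2) + log(11/8) + log(11/2) + log(11/7) + log(11/8) + log(11/3) = 5.7977
Step 5: n(R) = number of terms in the Jensen sum = count of zeros inside |z| < 11 = 6

6


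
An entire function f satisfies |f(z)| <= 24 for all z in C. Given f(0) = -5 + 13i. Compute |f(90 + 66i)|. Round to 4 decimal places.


Step 1: By Liouville's theorem, a bounded entire function is constant.
Step 2: f(z) = f(0) = -5 + 13i for all z.
Step 3: |f(w)| = |-5 + 13i| = sqrt(25 + 169)
Step 4: = 13.9284

13.9284


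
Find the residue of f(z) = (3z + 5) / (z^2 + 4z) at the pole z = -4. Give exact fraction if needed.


Step 1: Q(z) = z^2 + 4z = (z + 4)(z)
Step 2: Q'(z) = 2z + 4
Step 3: Q'(-4) = -4, P(-4) = -7
Step 4: Res = P(-4)/Q'(-4) = -7/(-4) = 7/4

7/4


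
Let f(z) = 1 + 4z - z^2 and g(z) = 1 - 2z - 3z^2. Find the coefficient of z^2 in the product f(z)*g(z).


Step 1: z^2 term in f*g comes from: (1)*(-3z^2) + (4z)*(-2z) + (-z^2)*(1)
Step 2: = -3 - 8 - 1
Step 3: = -12

-12


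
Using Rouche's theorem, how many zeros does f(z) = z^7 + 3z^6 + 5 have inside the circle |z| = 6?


Step 1: On |z| = 6 the three terms have sizes |z^7| = 6^7 = 279936, |3z^6| = 3*6^6 = 139968, |5| = 5
Step 2: The dominant term is g(z) = z^7; let h(z) = 3z^6 + 5 so f = g + h
Step 3: On |z| = 6: |g| = 279936 and |h| <= 139968 + 5 = 139973
Step 4: Since 279936 > 139973, |h| < |g| on |z| = 6, so by Rouche f has the same number of zeros as g inside |z| < 6
Step 5: g(z) = z^7 has 7 zeros (all at the origin) inside |z| < 6. Answer = 7

7


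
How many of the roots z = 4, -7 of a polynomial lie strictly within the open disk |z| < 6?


Step 1: Check each root:
  z = 4: |4| = 4 < 6
  z = -7: |-7| = 7 >= 6
Step 2: Count = 1

1


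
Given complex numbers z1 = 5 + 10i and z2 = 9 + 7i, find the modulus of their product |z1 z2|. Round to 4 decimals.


Step 1: |z1| = sqrt(5^2 + 10^2) = sqrt(125)
Step 2: |z2| = sqrt(9^2 + 7^2) = sqrt(130)
Step 3: |z1*z2| = |z1|*|z2| = sqrt(125) * sqrt(130) = sqrt(125 * 130) = sqrt(16250)
Step 4: = 127.4755

127.4755


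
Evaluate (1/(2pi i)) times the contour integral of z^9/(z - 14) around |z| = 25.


Step 1: f(z) = z^9, a = 14 is inside |z| = 25
Step 2: By Cauchy integral formula: (1/(2pi*i)) * integral = f(a)
Step 3: f(14) = 14^9 = 20661046784

20661046784


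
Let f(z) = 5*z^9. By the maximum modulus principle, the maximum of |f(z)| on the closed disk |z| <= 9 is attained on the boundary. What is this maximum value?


Step 1: On |z| = 9, |f(z)| = 5 * |z|^9 = 5 * 9^9
Step 2: By maximum modulus principle, maximum is on boundary.
Step 3: Maximum = 5 * 387420489 = 1937102445

1937102445


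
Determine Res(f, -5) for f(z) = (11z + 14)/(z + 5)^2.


Step 1: Pole of order 2 at z = -5
Step 2: Res = lim d/dz [(z + 5)^2 * f(z)] as z -> -5
Step 3: (z + 5)^2 * f(z) = 11z + 14
Step 4: d/dz[11z + 14] = 11

11


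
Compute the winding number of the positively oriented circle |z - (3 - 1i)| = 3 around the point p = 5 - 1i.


Step 1: Center c = (3, -1), radius = 3
Step 2: |p - c|^2 = 2^2 + 0^2 = 4
Step 3: r^2 = 9
Step 4: |p-c| < r so winding number = 1

1


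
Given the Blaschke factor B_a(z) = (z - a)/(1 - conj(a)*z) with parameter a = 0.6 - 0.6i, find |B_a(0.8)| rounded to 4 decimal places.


Step 1: Numerator z0 - a = 0.8 - (0.6 - 0.6i) = 0.2 + 0.6i
Step 2: Denominator 1 - conj(a)*z0 = 1 - (0.6 + 0.6i)*0.8 = 0.52 - 0.48i
Step 3: |z0 - a|^2 = 0.2^2 + 0.6^2 = 0.4; |1 - conj(a)*z0|^2 = 0.52^2 + (-0.48)^2 = 0.5008
Step 4: |B_a(0.8)| = sqrt(0.4 / 0.5008) = sqrt(0.798722)
Step 5: = 0.8937

0.8937


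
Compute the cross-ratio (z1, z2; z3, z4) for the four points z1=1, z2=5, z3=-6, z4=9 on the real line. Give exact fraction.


Step 1: (z1-z3)(z2-z4) = 7 * (-4) = -28
Step 2: (z1-z4)(z2-z3) = (-8) * 11 = -88
Step 3: Cross-ratio = 28/88 = 7/22

7/22


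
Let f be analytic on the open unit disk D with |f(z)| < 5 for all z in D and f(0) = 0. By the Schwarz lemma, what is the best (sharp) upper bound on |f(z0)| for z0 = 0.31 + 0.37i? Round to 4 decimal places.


Step 1: g = f/5 maps D -> D with g(0) = 0, so by the Schwarz lemma |g(z)| <= |z|, i.e. |f(z)| <= 5|z|; this is sharp (f(z) = 5z).
Step 2: |z0|^2 = 0.31^2 + 0.37^2 = 0.233
Step 3: |z0| = sqrt(0.233) = 0.482701
Step 4: Best bound = 5 * |z0| = 5 * 0.482701 = 2.4135

2.4135


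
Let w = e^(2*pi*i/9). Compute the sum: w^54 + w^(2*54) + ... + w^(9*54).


Step 1: The sum sum_{j=1}^{n} w^(k*j) equals n if n | k, else 0.
Step 2: Here n = 9, k = 54
Step 3: Does n divide k? 9 | 54 -> True
Step 4: Sum = 9

9


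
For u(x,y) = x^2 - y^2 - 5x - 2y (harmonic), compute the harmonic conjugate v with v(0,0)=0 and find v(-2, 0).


Step 1: v_x = -u_y = 2y + 2
Step 2: v_y = u_x = 2x - 5
Step 3: v = 2xy + 2x - 5y + C
Step 4: v(0,0) = 0 => C = 0
Step 5: v(-2, 0) = -4

-4


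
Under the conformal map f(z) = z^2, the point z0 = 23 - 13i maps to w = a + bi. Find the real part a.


Step 1: z0 = 23 - 13i
Step 2: z0^2 = 23^2 - (-13)^2 - 598i
Step 3: real part = 529 - 169 = 360

360


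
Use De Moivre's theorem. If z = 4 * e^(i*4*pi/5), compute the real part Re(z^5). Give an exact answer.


Step 1: By De Moivre's theorem, z^5 = 4^5 * e^(i*5*4*pi/5) = 1024 * (cos(4*pi) + i*sin(4*pi))
Step 2: |z|^5 = 4^5 = 1024
Step 3: Reduce the angle mod 2*pi: 4*pi - 4*pi = 0
Step 4: cos(0) = 1
Step 5: Re(z^5) = 1024 * 1 = 1024

1024


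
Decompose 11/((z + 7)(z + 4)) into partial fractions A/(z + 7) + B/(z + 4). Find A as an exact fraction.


Step 1: Multiply both sides by (z + 7) and set z = -7
Step 2: A = 11 / (-7 + 4)
Step 3: A = 11 / (-3)
Step 4: A = -11/3

-11/3


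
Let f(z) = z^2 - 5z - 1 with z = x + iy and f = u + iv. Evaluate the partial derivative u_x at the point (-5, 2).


Step 1: f(z) = (x+iy)^2 - 5(x+iy) - 1
Step 2: u = (x^2 - y^2) - 5x - 1
Step 3: u_x = 2x - 5
Step 4: At (-5, 2): u_x = -10 - 5 = -15

-15


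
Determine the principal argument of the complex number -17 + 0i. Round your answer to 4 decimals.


Step 1: z = -17 + 0i
Step 2: arg(z) = atan2(0, -17)
Step 3: arg(z) = 3.1416

3.1416


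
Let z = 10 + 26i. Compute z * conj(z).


Step 1: conj(z) = 10 - 26i
Step 2: z * conj(z) = 10^2 + 26^2
Step 3: = 100 + 676 = 776

776


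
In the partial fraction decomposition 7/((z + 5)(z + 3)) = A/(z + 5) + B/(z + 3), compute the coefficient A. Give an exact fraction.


Step 1: Multiply both sides by (z + 5) and set z = -5
Step 2: A = 7 / (-5 + 3)
Step 3: A = 7 / (-2)
Step 4: A = -7/2

-7/2


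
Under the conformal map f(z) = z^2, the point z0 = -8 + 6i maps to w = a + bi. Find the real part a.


Step 1: z0 = -8 + 6i
Step 2: z0^2 = (-8)^2 - 6^2 - 96i
Step 3: real part = 64 - 36 = 28

28


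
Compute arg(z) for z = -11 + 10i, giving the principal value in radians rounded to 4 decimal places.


Step 1: z = -11 + 10i
Step 2: arg(z) = atan2(10, -11)
Step 3: arg(z) = 2.4038

2.4038


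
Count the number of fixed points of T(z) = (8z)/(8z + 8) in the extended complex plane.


Step 1: Fixed points satisfy T(z) = z
Step 2: 8z^2 = 0
Step 3: Discriminant = 0^2 - 4*8*0 = 0
Step 4: Number of fixed points = 1

1


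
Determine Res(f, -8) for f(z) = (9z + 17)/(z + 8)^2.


Step 1: Pole of order 2 at z = -8
Step 2: Res = lim d/dz [(z + 8)^2 * f(z)] as z -> -8
Step 3: (z + 8)^2 * f(z) = 9z + 17
Step 4: d/dz[9z + 17] = 9

9


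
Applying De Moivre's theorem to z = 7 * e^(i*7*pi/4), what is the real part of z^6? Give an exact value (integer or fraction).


Step 1: By De Moivre's theorem, z^6 = 7^6 * e^(i*6*7*pi/4) = 117649 * (cos(21*pi/2) + i*sin(21*pi/2))
Step 2: |z|^6 = 7^6 = 117649
Step 3: Reduce the angle mod 2*pi: 21*pi/2 - 10*pi = pi/2
Step 4: cos(pi/2) = 0
Step 5: Re(z^6) = 117649 * 0 = 0

0


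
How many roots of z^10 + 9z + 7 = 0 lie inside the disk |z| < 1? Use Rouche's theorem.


Step 1: On |z| = 1 the three terms have sizes |z^10| = 1^10 = 1, |9z| = 9*1 = 9, |7| = 7
Step 2: The dominant term is g(z) = 9z; let h(z) = z^10 + 7 so f = g + h
Step 3: On |z| = 1: |g| = 9 and |h| <= 1 + 7 = 8
Step 4: Since 9 > 8, |h| < |g| on |z| = 1, so by Rouche f has the same number of zeros as g inside |z| < 1
Step 5: g(z) = 9z has 1 zero (at the origin, multiplicity 1) inside |z| < 1. Answer = 1

1


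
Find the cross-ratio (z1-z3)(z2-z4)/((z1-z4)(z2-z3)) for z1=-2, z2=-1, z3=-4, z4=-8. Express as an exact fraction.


Step 1: (z1-z3)(z2-z4) = 2 * 7 = 14
Step 2: (z1-z4)(z2-z3) = 6 * 3 = 18
Step 3: Cross-ratio = 14/18 = 7/9

7/9


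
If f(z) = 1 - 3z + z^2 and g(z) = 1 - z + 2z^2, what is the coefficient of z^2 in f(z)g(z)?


Step 1: z^2 term in f*g comes from: (1)*(2z^2) + (-3z)*(-z) + (z^2)*(1)
Step 2: = 2 + 3 + 1
Step 3: = 6

6


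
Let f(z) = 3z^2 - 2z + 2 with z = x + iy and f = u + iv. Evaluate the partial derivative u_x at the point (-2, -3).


Step 1: f(z) = 3(x+iy)^2 - 2(x+iy) + 2
Step 2: u = 3(x^2 - y^2) - 2x + 2
Step 3: u_x = 6x - 2
Step 4: At (-2, -3): u_x = -12 - 2 = -14

-14


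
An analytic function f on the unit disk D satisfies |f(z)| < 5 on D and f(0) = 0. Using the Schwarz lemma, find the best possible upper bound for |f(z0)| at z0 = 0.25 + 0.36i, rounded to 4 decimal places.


Step 1: g = f/5 maps D -> D with g(0) = 0, so by the Schwarz lemma |g(z)| <= |z|, i.e. |f(z)| <= 5|z|; this is sharp (f(z) = 5z).
Step 2: |z0|^2 = 0.25^2 + 0.36^2 = 0.1921
Step 3: |z0| = sqrt(0.1921) = 0.438292
Step 4: Best bound = 5 * |z0| = 5 * 0.438292 = 2.1915

2.1915


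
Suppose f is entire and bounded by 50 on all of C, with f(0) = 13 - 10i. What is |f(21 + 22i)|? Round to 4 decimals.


Step 1: By Liouville's theorem, a bounded entire function is constant.
Step 2: f(z) = f(0) = 13 - 10i for all z.
Step 3: |f(w)| = |13 - 10i| = sqrt(169 + 100)
Step 4: = 16.4012

16.4012


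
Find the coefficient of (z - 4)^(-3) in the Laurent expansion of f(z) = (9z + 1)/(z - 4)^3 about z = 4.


Step 1: Write the numerator in powers of (z - 4): 9z + 1 = 9(z - 4) + (9*4 + 1) = 9(z - 4) + 37
Step 2: Divide by (z - 4)^3: f(z) = 37(z - 4)^(-3) + 9(z - 4)^(-2)
Step 3: This finite sum is the Laurent series of f about z = 4.
Step 4: Coefficient of (z - 4)^(-3) = 9*4 + 1 = 37

37


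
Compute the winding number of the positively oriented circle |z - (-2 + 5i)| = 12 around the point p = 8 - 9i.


Step 1: Center c = (-2, 5), radius = 12
Step 2: |p - c|^2 = 10^2 + (-14)^2 = 296
Step 3: r^2 = 144
Step 4: |p-c| > r so winding number = 0

0


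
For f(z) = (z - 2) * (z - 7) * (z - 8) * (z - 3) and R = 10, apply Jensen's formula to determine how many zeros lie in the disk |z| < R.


Jensen's formula: (1/2pi)*integral log|f(Re^it)|dt = log|f(0)| + sum_{|a_k|<R} log(R/|a_k|)
Step 1: f(0) = (-2) * (-7) * (-8) * (-3) = 336
Step 2: log|f(0)| = log|2| + log|7| + log|8| + log|3| = 5.8171
Step 3: Zeros inside |z| < 10: 2, 7, 8, 3
Step 4: Jensen sum = log(10/2) + log(10/7) + log(10/8) + log(10/3) = 3.3932
Step 5: n(R) = number of terms in the Jensen sum = count of zeros inside |z| < 10 = 4

4


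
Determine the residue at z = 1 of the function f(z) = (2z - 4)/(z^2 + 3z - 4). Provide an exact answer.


Step 1: Q(z) = z^2 + 3z - 4 = (z - 1)(z + 4)
Step 2: Q'(z) = 2z + 3
Step 3: Q'(1) = 5, P(1) = -2
Step 4: Res = P(1)/Q'(1) = -2/5 = -2/5

-2/5


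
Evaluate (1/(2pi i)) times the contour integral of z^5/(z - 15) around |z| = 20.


Step 1: f(z) = z^5, a = 15 is inside |z| = 20
Step 2: By Cauchy integral formula: (1/(2pi*i)) * integral = f(a)
Step 3: f(15) = 15^5 = 759375

759375


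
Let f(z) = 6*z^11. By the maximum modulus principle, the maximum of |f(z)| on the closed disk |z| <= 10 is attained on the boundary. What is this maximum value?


Step 1: On |z| = 10, |f(z)| = 6 * |z|^11 = 6 * 10^11
Step 2: By maximum modulus principle, maximum is on boundary.
Step 3: Maximum = 6 * 100000000000 = 600000000000

600000000000


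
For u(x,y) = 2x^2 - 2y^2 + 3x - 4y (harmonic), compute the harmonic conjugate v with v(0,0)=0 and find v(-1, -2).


Step 1: v_x = -u_y = 4y + 4
Step 2: v_y = u_x = 4x + 3
Step 3: v = 4xy + 4x + 3y + C
Step 4: v(0,0) = 0 => C = 0
Step 5: v(-1, -2) = -2

-2


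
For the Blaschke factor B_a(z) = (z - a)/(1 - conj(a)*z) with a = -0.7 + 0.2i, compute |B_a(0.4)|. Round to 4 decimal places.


Step 1: Numerator z0 - a = 0.4 - (-0.7 + 0.2i) = 1.1 - 0.2i
Step 2: Denominator 1 - conj(a)*z0 = 1 - (-0.7 - 0.2i)*0.4 = 1.28 + 0.08i
Step 3: |z0 - a|^2 = 1.1^2 + (-0.2)^2 = 1.25; |1 - conj(a)*z0|^2 = 1.28^2 + 0.08^2 = 1.6448
Step 4: |B_a(0.4)| = sqrt(1.25 / 1.6448) = sqrt(0.759971)
Step 5: = 0.8718

0.8718


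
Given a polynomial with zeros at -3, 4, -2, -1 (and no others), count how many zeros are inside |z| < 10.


Step 1: Check each root:
  z = -3: |-3| = 3 < 10
  z = 4: |4| = 4 < 10
  z = -2: |-2| = 2 < 10
  z = -1: |-1| = 1 < 10
Step 2: Count = 4

4


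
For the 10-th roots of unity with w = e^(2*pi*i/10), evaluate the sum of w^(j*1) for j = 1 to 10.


Step 1: The sum sum_{j=1}^{n} w^(k*j) equals n if n | k, else 0.
Step 2: Here n = 10, k = 1
Step 3: Does n divide k? 10 | 1 -> False
Step 4: Sum = 0

0


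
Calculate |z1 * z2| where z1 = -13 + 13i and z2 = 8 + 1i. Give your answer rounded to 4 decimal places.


Step 1: |z1| = sqrt((-13)^2 + 13^2) = sqrt(338)
Step 2: |z2| = sqrt(8^2 + 1^2) = sqrt(65)
Step 3: |z1*z2| = |z1|*|z2| = sqrt(338) * sqrt(65) = sqrt(338 * 65) = sqrt(21970)
Step 4: = 148.2228

148.2228


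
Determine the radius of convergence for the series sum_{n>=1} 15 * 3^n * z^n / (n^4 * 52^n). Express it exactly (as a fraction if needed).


Step 1: General term a_n = 15 * 3^n / (n^4 * 52^n)
Step 2: By the root test, |a_n|^(1/n) = 15^(1/n) * 3 / (n^(4/n) * 52) -> 3/52 as n -> infinity (since 15^(1/n) -> 1 and n^(4/n) -> 1)
Step 3: R = 1/lim|a_n|^(1/n) = 52/3

52/3


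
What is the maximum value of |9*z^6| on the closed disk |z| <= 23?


Step 1: On |z| = 23, |f(z)| = 9 * |z|^6 = 9 * 23^6
Step 2: By maximum modulus principle, maximum is on boundary.
Step 3: Maximum = 9 * 148035889 = 1332323001

1332323001


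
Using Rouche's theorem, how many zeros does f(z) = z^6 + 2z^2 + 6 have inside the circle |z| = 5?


Step 1: On |z| = 5 the three terms have sizes |z^6| = 5^6 = 15625, |2z^2| = 2*5^2 = 50, |6| = 6
Step 2: The dominant term is g(z) = z^6; let h(z) = 2z^2 + 6 so f = g + h
Step 3: On |z| = 5: |g| = 15625 and |h| <= 50 + 6 = 56
Step 4: Since 15625 > 56, |h| < |g| on |z| = 5, so by Rouche f has the same number of zeros as g inside |z| < 5
Step 5: g(z) = z^6 has 6 zeros (all at the origin) inside |z| < 5. Answer = 6

6


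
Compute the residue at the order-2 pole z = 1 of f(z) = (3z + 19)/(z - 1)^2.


Step 1: Pole of order 2 at z = 1
Step 2: Res = lim d/dz [(z - 1)^2 * f(z)] as z -> 1
Step 3: (z - 1)^2 * f(z) = 3z + 19
Step 4: d/dz[3z + 19] = 3

3


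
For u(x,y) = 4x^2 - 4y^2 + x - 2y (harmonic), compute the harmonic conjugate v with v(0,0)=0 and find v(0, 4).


Step 1: v_x = -u_y = 8y + 2
Step 2: v_y = u_x = 8x + 1
Step 3: v = 8xy + 2x + y + C
Step 4: v(0,0) = 0 => C = 0
Step 5: v(0, 4) = 4

4


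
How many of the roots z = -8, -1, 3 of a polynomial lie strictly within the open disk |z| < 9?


Step 1: Check each root:
  z = -8: |-8| = 8 < 9
  z = -1: |-1| = 1 < 9
  z = 3: |3| = 3 < 9
Step 2: Count = 3

3


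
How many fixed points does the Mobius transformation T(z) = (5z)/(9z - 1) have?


Step 1: Fixed points satisfy T(z) = z
Step 2: 9z^2 - 6z = 0
Step 3: Discriminant = (-6)^2 - 4*9*0 = 36
Step 4: Number of fixed points = 2

2


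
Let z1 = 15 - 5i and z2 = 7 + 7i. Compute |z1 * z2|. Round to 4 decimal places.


Step 1: |z1| = sqrt(15^2 + (-5)^2) = sqrt(250)
Step 2: |z2| = sqrt(7^2 + 7^2) = sqrt(98)
Step 3: |z1*z2| = |z1|*|z2| = sqrt(250) * sqrt(98) = sqrt(250 * 98) = sqrt(24500)
Step 4: = 156.5248

156.5248


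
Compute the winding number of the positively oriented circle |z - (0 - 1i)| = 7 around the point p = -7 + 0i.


Step 1: Center c = (0, -1), radius = 7
Step 2: |p - c|^2 = (-7)^2 + 1^2 = 50
Step 3: r^2 = 49
Step 4: |p-c| > r so winding number = 0

0


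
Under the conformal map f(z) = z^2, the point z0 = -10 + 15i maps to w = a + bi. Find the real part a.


Step 1: z0 = -10 + 15i
Step 2: z0^2 = (-10)^2 - 15^2 - 300i
Step 3: real part = 100 - 225 = -125

-125


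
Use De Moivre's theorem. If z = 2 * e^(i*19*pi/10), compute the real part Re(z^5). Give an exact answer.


Step 1: By De Moivre's theorem, z^5 = 2^5 * e^(i*5*19*pi/10) = 32 * (cos(19*pi/2) + i*sin(19*pi/2))
Step 2: |z|^5 = 2^5 = 32
Step 3: Reduce the angle mod 2*pi: 19*pi/2 - 8*pi = 3*pi/2
Step 4: cos(3*pi/2) = 0
Step 5: Re(z^5) = 32 * 0 = 0

0


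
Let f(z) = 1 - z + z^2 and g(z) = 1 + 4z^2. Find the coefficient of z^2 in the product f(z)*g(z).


Step 1: z^2 term in f*g comes from: (1)*(4z^2) + (-z)*(0) + (z^2)*(1)
Step 2: = 4 + 0 + 1
Step 3: = 5

5


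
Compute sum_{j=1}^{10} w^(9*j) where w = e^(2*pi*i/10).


Step 1: The sum sum_{j=1}^{n} w^(k*j) equals n if n | k, else 0.
Step 2: Here n = 10, k = 9
Step 3: Does n divide k? 10 | 9 -> False
Step 4: Sum = 0

0


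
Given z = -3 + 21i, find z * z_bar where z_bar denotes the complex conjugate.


Step 1: conj(z) = -3 - 21i
Step 2: z * conj(z) = (-3)^2 + 21^2
Step 3: = 9 + 441 = 450

450


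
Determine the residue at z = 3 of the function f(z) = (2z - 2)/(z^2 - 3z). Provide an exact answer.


Step 1: Q(z) = z^2 - 3z = (z - 3)(z)
Step 2: Q'(z) = 2z - 3
Step 3: Q'(3) = 3, P(3) = 4
Step 4: Res = P(3)/Q'(3) = 4/3 = 4/3

4/3


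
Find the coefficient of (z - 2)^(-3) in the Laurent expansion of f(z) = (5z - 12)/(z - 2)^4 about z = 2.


Step 1: Write the numerator in powers of (z - 2): 5z - 12 = 5(z - 2) + (5*2 - 12) = 5(z - 2) - 2
Step 2: Divide by (z - 2)^4: f(z) = -2(z - 2)^(-4) + 5(z - 2)^(-3)
Step 3: This finite sum is the Laurent series of f about z = 2.
Step 4: Coefficient of (z - 2)^(-3) = coefficient of (z - 2) in the re-centred numerator = 5

5


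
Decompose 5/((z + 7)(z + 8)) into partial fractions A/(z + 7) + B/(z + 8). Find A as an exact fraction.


Step 1: Multiply both sides by (z + 7) and set z = -7
Step 2: A = 5 / (-7 + 8)
Step 3: A = 5 / 1
Step 4: A = 5

5


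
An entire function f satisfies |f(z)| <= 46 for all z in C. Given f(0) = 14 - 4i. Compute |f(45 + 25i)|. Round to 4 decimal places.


Step 1: By Liouville's theorem, a bounded entire function is constant.
Step 2: f(z) = f(0) = 14 - 4i for all z.
Step 3: |f(w)| = |14 - 4i| = sqrt(196 + 16)
Step 4: = 14.5602

14.5602


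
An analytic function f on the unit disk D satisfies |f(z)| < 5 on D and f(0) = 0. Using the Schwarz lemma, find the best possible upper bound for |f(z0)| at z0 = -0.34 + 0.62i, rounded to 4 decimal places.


Step 1: g = f/5 maps D -> D with g(0) = 0, so by the Schwarz lemma |g(z)| <= |z|, i.e. |f(z)| <= 5|z|; this is sharp (f(z) = 5z).
Step 2: |z0|^2 = (-0.34)^2 + 0.62^2 = 0.5
Step 3: |z0| = sqrt(0.5) = 0.707107
Step 4: Best bound = 5 * |z0| = 5 * 0.707107 = 3.5355

3.5355


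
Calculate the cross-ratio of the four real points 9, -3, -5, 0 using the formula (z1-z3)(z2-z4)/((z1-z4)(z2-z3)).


Step 1: (z1-z3)(z2-z4) = 14 * (-3) = -42
Step 2: (z1-z4)(z2-z3) = 9 * 2 = 18
Step 3: Cross-ratio = -42/18 = -7/3

-7/3


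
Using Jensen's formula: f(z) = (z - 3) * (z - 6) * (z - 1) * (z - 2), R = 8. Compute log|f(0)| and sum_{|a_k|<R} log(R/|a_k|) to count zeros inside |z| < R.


Jensen's formula: (1/2pi)*integral log|f(Re^it)|dt = log|f(0)| + sum_{|a_k|<R} log(R/|a_k|)
Step 1: f(0) = (-3) * (-6) * (-1) * (-2) = 36
Step 2: log|f(0)| = log|3| + log|6| + log|1| + log|2| = 3.5835
Step 3: Zeros inside |z| < 8: 3, 6, 1, 2
Step 4: Jensen sum = log(8/3) + log(8/6) + log(8/1) + log(8/2) = 4.7342
Step 5: n(R) = number of terms in the Jensen sum = count of zeros inside |z| < 8 = 4

4


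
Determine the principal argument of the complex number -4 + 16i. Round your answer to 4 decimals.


Step 1: z = -4 + 16i
Step 2: arg(z) = atan2(16, -4)
Step 3: arg(z) = 1.8158

1.8158


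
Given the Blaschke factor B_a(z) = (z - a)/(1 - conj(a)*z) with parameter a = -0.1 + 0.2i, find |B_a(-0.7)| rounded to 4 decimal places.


Step 1: Numerator z0 - a = -0.7 - (-0.1 + 0.2i) = -0.6 - 0.2i
Step 2: Denominator 1 - conj(a)*z0 = 1 - (-0.1 - 0.2i)*(-0.7) = 0.93 - 0.14i
Step 3: |z0 - a|^2 = (-0.6)^2 + (-0.2)^2 = 0.4; |1 - conj(a)*z0|^2 = 0.93^2 + (-0.14)^2 = 0.8845
Step 4: |B_a(-0.7)| = sqrt(0.4 / 0.8845) = sqrt(0.452233)
Step 5: = 0.6725

0.6725


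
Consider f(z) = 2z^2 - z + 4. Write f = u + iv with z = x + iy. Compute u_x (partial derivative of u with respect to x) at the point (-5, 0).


Step 1: f(z) = 2(x+iy)^2 - (x+iy) + 4
Step 2: u = 2(x^2 - y^2) - x + 4
Step 3: u_x = 4x - 1
Step 4: At (-5, 0): u_x = -20 - 1 = -21

-21


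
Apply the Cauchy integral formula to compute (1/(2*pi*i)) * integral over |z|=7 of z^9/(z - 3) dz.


Step 1: f(z) = z^9, a = 3 is inside |z| = 7
Step 2: By Cauchy integral formula: (1/(2pi*i)) * integral = f(a)
Step 3: f(3) = 3^9 = 19683

19683


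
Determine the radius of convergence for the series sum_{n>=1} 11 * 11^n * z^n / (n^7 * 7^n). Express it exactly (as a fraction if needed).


Step 1: General term a_n = 11 * 11^n / (n^7 * 7^n)
Step 2: By the root test, |a_n|^(1/n) = 11^(1/n) * 11 / (n^(7/n) * 7) -> 11/7 as n -> infinity (since 11^(1/n) -> 1 and n^(7/n) -> 1)
Step 3: R = 1/lim|a_n|^(1/n) = 7/11

7/11


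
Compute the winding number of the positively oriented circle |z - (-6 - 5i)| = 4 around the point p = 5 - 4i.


Step 1: Center c = (-6, -5), radius = 4
Step 2: |p - c|^2 = 11^2 + 1^2 = 122
Step 3: r^2 = 16
Step 4: |p-c| > r so winding number = 0

0


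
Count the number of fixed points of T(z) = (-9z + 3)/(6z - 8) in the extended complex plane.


Step 1: Fixed points satisfy T(z) = z
Step 2: 6z^2 + z - 3 = 0
Step 3: Discriminant = 1^2 - 4*6*(-3) = 73
Step 4: Number of fixed points = 2

2


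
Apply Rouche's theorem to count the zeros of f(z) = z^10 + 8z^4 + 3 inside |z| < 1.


Step 1: On |z| = 1 the three terms have sizes |z^10| = 1^10 = 1, |8z^4| = 8*1^4 = 8, |3| = 3
Step 2: The dominant term is g(z) = 8z^4; let h(z) = z^10 + 3 so f = g + h
Step 3: On |z| = 1: |g| = 8 and |h| <= 1 + 3 = 4
Step 4: Since 8 > 4, |h| < |g| on |z| = 1, so by Rouche f has the same number of zeros as g inside |z| < 1
Step 5: g(z) = 8z^4 has 4 zeros (at the origin, multiplicity 4) inside |z| < 1. Answer = 4

4


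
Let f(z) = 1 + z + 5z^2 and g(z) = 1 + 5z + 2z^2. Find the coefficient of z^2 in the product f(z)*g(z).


Step 1: z^2 term in f*g comes from: (1)*(2z^2) + (z)*(5z) + (5z^2)*(1)
Step 2: = 2 + 5 + 5
Step 3: = 12

12


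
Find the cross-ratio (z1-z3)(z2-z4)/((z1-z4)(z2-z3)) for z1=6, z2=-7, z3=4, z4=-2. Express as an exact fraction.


Step 1: (z1-z3)(z2-z4) = 2 * (-5) = -10
Step 2: (z1-z4)(z2-z3) = 8 * (-11) = -88
Step 3: Cross-ratio = 10/88 = 5/44

5/44


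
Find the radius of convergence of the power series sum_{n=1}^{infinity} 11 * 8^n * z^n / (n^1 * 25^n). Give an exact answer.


Step 1: General term a_n = 11 * 8^n / (n^1 * 25^n)
Step 2: By the root test, |a_n|^(1/n) = 11^(1/n) * 8 / (n^(1/n) * 25) -> 8/25 as n -> infinity (since 11^(1/n) -> 1 and n^(1/n) -> 1)
Step 3: R = 1/lim|a_n|^(1/n) = 25/8

25/8


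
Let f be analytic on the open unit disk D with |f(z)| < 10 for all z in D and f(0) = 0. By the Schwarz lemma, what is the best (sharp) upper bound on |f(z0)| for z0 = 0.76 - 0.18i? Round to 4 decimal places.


Step 1: g = f/10 maps D -> D with g(0) = 0, so by the Schwarz lemma |g(z)| <= |z|, i.e. |f(z)| <= 10|z|; this is sharp (f(z) = 10z).
Step 2: |z0|^2 = 0.76^2 + (-0.18)^2 = 0.61
Step 3: |z0| = sqrt(0.61) = 0.781025
Step 4: Best bound = 10 * |z0| = 10 * 0.781025 = 7.8102

7.8102


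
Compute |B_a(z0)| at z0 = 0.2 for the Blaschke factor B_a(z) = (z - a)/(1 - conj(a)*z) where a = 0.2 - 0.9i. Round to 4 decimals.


Step 1: Numerator z0 - a = 0.2 - (0.2 - 0.9i) = 0 + 0.9i
Step 2: Denominator 1 - conj(a)*z0 = 1 - (0.2 + 0.9i)*0.2 = 0.96 - 0.18i
Step 3: |z0 - a|^2 = 0^2 + 0.9^2 = 0.81; |1 - conj(a)*z0|^2 = 0.96^2 + (-0.18)^2 = 0.954
Step 4: |B_a(0.2)| = sqrt(0.81 / 0.954) = sqrt(0.849057)
Step 5: = 0.9214

0.9214


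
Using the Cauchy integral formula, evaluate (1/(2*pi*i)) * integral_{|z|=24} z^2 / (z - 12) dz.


Step 1: f(z) = z^2, a = 12 is inside |z| = 24
Step 2: By Cauchy integral formula: (1/(2pi*i)) * integral = f(a)
Step 3: f(12) = 12^2 = 144

144


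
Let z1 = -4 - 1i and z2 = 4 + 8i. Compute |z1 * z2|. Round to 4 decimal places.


Step 1: |z1| = sqrt((-4)^2 + (-1)^2) = sqrt(17)
Step 2: |z2| = sqrt(4^2 + 8^2) = sqrt(80)
Step 3: |z1*z2| = |z1|*|z2| = sqrt(17) * sqrt(80) = sqrt(17 * 80) = sqrt(1360)
Step 4: = 36.8782

36.8782


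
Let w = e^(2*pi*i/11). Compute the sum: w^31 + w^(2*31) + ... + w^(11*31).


Step 1: The sum sum_{j=1}^{n} w^(k*j) equals n if n | k, else 0.
Step 2: Here n = 11, k = 31
Step 3: Does n divide k? 11 | 31 -> False
Step 4: Sum = 0

0


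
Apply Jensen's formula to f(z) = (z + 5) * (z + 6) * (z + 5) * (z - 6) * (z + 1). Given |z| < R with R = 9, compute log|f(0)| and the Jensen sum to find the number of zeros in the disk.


Jensen's formula: (1/2pi)*integral log|f(Re^it)|dt = log|f(0)| + sum_{|a_k|<R} log(R/|a_k|)
Step 1: f(0) = 5 * 6 * 5 * (-6) * 1 = -900
Step 2: log|f(0)| = log|-5| + log|-6| + log|-5| + log|6| + log|-1| = 6.8024
Step 3: Zeros inside |z| < 9: -5, -6, -5, 6, -1
Step 4: Jensen sum = log(9/5) + log(9/6) + log(9/5) + log(9/6) + log(9/1) = 4.1837
Step 5: n(R) = number of terms in the Jensen sum = count of zeros inside |z| < 9 = 5

5


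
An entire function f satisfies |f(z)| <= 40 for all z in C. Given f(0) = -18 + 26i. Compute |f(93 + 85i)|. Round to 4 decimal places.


Step 1: By Liouville's theorem, a bounded entire function is constant.
Step 2: f(z) = f(0) = -18 + 26i for all z.
Step 3: |f(w)| = |-18 + 26i| = sqrt(324 + 676)
Step 4: = 31.6228

31.6228


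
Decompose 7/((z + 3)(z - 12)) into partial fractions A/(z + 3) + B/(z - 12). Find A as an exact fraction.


Step 1: Multiply both sides by (z + 3) and set z = -3
Step 2: A = 7 / (-3 - 12)
Step 3: A = 7 / (-15)
Step 4: A = -7/15

-7/15


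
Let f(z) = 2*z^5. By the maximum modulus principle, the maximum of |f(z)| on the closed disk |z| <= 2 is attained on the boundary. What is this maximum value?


Step 1: On |z| = 2, |f(z)| = 2 * |z|^5 = 2 * 2^5
Step 2: By maximum modulus principle, maximum is on boundary.
Step 3: Maximum = 2 * 32 = 64

64


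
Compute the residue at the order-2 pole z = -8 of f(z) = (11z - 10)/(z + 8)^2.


Step 1: Pole of order 2 at z = -8
Step 2: Res = lim d/dz [(z + 8)^2 * f(z)] as z -> -8
Step 3: (z + 8)^2 * f(z) = 11z - 10
Step 4: d/dz[11z - 10] = 11

11


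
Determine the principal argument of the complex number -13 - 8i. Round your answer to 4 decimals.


Step 1: z = -13 - 8i
Step 2: arg(z) = atan2(-8, -13)
Step 3: arg(z) = -2.5899

-2.5899


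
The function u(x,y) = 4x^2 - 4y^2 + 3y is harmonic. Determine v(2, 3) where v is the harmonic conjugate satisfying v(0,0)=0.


Step 1: v_x = -u_y = 8y - 3
Step 2: v_y = u_x = 8x + 0
Step 3: v = 8xy - 3x + C
Step 4: v(0,0) = 0 => C = 0
Step 5: v(2, 3) = 42

42


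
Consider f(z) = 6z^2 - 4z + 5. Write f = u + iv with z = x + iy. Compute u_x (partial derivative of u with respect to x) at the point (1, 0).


Step 1: f(z) = 6(x+iy)^2 - 4(x+iy) + 5
Step 2: u = 6(x^2 - y^2) - 4x + 5
Step 3: u_x = 12x - 4
Step 4: At (1, 0): u_x = 12 - 4 = 8

8


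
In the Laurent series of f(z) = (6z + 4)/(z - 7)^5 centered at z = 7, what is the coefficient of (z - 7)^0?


Step 1: Write the numerator in powers of (z - 7): 6z + 4 = 6(z - 7) + (6*7 + 4) = 6(z - 7) + 46
Step 2: Divide by (z - 7)^5: f(z) = 46(z - 7)^(-5) + 6(z - 7)^(-4)
Step 3: This finite sum is the Laurent series of f about z = 7.
Step 4: Only the powers -5 and -4 appear, so the coefficient of (z - 7)^0 = 0

0


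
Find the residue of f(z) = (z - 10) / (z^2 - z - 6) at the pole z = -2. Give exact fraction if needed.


Step 1: Q(z) = z^2 - z - 6 = (z + 2)(z - 3)
Step 2: Q'(z) = 2z - 1
Step 3: Q'(-2) = -5, P(-2) = -12
Step 4: Res = P(-2)/Q'(-2) = -12/(-5) = 12/5

12/5


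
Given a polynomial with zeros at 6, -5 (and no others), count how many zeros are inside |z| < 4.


Step 1: Check each root:
  z = 6: |6| = 6 >= 4
  z = -5: |-5| = 5 >= 4
Step 2: Count = 0

0


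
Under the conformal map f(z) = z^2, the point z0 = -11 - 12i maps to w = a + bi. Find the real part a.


Step 1: z0 = -11 - 12i
Step 2: z0^2 = (-11)^2 - (-12)^2 + 264i
Step 3: real part = 121 - 144 = -23

-23


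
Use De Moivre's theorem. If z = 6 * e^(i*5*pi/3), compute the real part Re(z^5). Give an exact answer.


Step 1: By De Moivre's theorem, z^5 = 6^5 * e^(i*5*5*pi/3) = 7776 * (cos(25*pi/3) + i*sin(25*pi/3))
Step 2: |z|^5 = 6^5 = 7776
Step 3: Reduce the angle mod 2*pi: 25*pi/3 - 8*pi = pi/3
Step 4: cos(pi/3) = 1/2
Step 5: Re(z^5) = 7776 * 1/2 = 3888

3888


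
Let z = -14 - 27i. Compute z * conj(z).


Step 1: conj(z) = -14 + 27i
Step 2: z * conj(z) = (-14)^2 + (-27)^2
Step 3: = 196 + 729 = 925

925


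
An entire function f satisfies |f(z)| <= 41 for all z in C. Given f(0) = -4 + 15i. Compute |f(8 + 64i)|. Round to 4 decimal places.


Step 1: By Liouville's theorem, a bounded entire function is constant.
Step 2: f(z) = f(0) = -4 + 15i for all z.
Step 3: |f(w)| = |-4 + 15i| = sqrt(16 + 225)
Step 4: = 15.5242

15.5242


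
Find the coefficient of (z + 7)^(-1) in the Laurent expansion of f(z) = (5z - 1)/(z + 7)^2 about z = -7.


Step 1: Write the numerator in powers of (z + 7): 5z - 1 = 5(z + 7) + (5*(-7) - 1) = 5(z + 7) - 36
Step 2: Divide by (z + 7)^2: f(z) = -36(z + 7)^(-2) + 5(z + 7)^(-1)
Step 3: This finite sum is the Laurent series of f about z = -7.
Step 4: Coefficient of (z + 7)^(-1) = coefficient of (z + 7) in the re-centred numerator = 5

5


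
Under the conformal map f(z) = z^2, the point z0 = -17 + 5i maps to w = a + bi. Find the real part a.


Step 1: z0 = -17 + 5i
Step 2: z0^2 = (-17)^2 - 5^2 - 170i
Step 3: real part = 289 - 25 = 264

264


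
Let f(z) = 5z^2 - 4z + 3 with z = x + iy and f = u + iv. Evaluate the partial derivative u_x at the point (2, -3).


Step 1: f(z) = 5(x+iy)^2 - 4(x+iy) + 3
Step 2: u = 5(x^2 - y^2) - 4x + 3
Step 3: u_x = 10x - 4
Step 4: At (2, -3): u_x = 20 - 4 = 16

16


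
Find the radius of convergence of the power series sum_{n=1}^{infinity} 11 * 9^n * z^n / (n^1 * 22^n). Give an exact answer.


Step 1: General term a_n = 11 * 9^n / (n^1 * 22^n)
Step 2: By the root test, |a_n|^(1/n) = 11^(1/n) * 9 / (n^(1/n) * 22) -> 9/22 as n -> infinity (since 11^(1/n) -> 1 and n^(1/n) -> 1)
Step 3: R = 1/lim|a_n|^(1/n) = 22/9

22/9


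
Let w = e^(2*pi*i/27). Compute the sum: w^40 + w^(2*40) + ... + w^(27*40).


Step 1: The sum sum_{j=1}^{n} w^(k*j) equals n if n | k, else 0.
Step 2: Here n = 27, k = 40
Step 3: Does n divide k? 27 | 40 -> False
Step 4: Sum = 0

0


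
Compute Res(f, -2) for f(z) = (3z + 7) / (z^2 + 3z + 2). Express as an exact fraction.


Step 1: Q(z) = z^2 + 3z + 2 = (z + 2)(z + 1)
Step 2: Q'(z) = 2z + 3
Step 3: Q'(-2) = -1, P(-2) = 1
Step 4: Res = P(-2)/Q'(-2) = 1/(-1) = -1

-1


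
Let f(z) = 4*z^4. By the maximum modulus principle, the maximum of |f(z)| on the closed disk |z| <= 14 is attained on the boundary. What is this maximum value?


Step 1: On |z| = 14, |f(z)| = 4 * |z|^4 = 4 * 14^4
Step 2: By maximum modulus principle, maximum is on boundary.
Step 3: Maximum = 4 * 38416 = 153664

153664


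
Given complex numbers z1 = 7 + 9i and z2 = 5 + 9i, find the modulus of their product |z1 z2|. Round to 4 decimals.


Step 1: |z1| = sqrt(7^2 + 9^2) = sqrt(130)
Step 2: |z2| = sqrt(5^2 + 9^2) = sqrt(106)
Step 3: |z1*z2| = |z1|*|z2| = sqrt(130) * sqrt(106) = sqrt(130 * 106) = sqrt(13780)
Step 4: = 117.3882

117.3882


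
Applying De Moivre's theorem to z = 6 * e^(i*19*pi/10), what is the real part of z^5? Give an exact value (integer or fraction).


Step 1: By De Moivre's theorem, z^5 = 6^5 * e^(i*5*19*pi/10) = 7776 * (cos(19*pi/2) + i*sin(19*pi/2))
Step 2: |z|^5 = 6^5 = 7776
Step 3: Reduce the angle mod 2*pi: 19*pi/2 - 8*pi = 3*pi/2
Step 4: cos(3*pi/2) = 0
Step 5: Re(z^5) = 7776 * 0 = 0

0


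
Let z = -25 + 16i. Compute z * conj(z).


Step 1: conj(z) = -25 - 16i
Step 2: z * conj(z) = (-25)^2 + 16^2
Step 3: = 625 + 256 = 881

881


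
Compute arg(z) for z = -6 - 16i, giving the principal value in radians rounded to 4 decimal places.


Step 1: z = -6 - 16i
Step 2: arg(z) = atan2(-16, -6)
Step 3: arg(z) = -1.9296

-1.9296


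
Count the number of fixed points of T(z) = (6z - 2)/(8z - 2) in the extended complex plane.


Step 1: Fixed points satisfy T(z) = z
Step 2: 8z^2 - 8z + 2 = 0
Step 3: Discriminant = (-8)^2 - 4*8*2 = 0
Step 4: Number of fixed points = 1

1


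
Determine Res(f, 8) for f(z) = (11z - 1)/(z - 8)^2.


Step 1: Pole of order 2 at z = 8
Step 2: Res = lim d/dz [(z - 8)^2 * f(z)] as z -> 8
Step 3: (z - 8)^2 * f(z) = 11z - 1
Step 4: d/dz[11z - 1] = 11

11


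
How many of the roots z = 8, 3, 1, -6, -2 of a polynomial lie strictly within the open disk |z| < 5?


Step 1: Check each root:
  z = 8: |8| = 8 >= 5
  z = 3: |3| = 3 < 5
  z = 1: |1| = 1 < 5
  z = -6: |-6| = 6 >= 5
  z = -2: |-2| = 2 < 5
Step 2: Count = 3

3


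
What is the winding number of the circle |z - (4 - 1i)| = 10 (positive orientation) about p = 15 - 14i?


Step 1: Center c = (4, -1), radius = 10
Step 2: |p - c|^2 = 11^2 + (-13)^2 = 290
Step 3: r^2 = 100
Step 4: |p-c| > r so winding number = 0

0


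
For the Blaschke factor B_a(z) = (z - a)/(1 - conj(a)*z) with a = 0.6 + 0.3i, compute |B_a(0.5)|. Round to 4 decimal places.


Step 1: Numerator z0 - a = 0.5 - (0.6 + 0.3i) = -0.1 - 0.3i
Step 2: Denominator 1 - conj(a)*z0 = 1 - (0.6 - 0.3i)*0.5 = 0.7 + 0.15i
Step 3: |z0 - a|^2 = (-0.1)^2 + (-0.3)^2 = 0.1; |1 - conj(a)*z0|^2 = 0.7^2 + 0.15^2 = 0.5125
Step 4: |B_a(0.5)| = sqrt(0.1 / 0.5125) = sqrt(0.195122)
Step 5: = 0.4417

0.4417
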